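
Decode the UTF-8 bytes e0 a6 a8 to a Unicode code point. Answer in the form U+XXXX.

Leading byte 0xE0 = 11100000 matches 1110xxxx → 3-byte sequence.
Byte 1: 0xE0 = 11100000, payload 0000 (4 bits).
Byte 2: 0xA6 = 10100110 (10xxxxxx ✓), payload 100110.
Byte 3: 0xA8 = 10101000 (10xxxxxx ✓), payload 101000.
Concatenate: 0000100110101000 = 0x9A8 (16 bits → U+09A8).

U+09A8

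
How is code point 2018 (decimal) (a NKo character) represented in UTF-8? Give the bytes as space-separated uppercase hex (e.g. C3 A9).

DF A2

U+07E2 = 0x7E2 = 2018 decimal. In range U+0080–U+07FF → 2-byte form: 110xxxxx 10xxxxxx.
Binary (11 bits): 11111100010.
Split 5+6: 11111 | 100010.
Byte 1: 11011111 = 0xDF.
Byte 2: 10100010 = 0xA2.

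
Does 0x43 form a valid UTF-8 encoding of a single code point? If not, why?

Leading byte 0x43 = 01000011 → 1-byte form.

valid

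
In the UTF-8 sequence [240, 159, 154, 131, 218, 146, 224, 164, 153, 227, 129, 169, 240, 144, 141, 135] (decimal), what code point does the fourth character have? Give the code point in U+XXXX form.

Offset 0: leading byte 0xF0 = 11110000 → 4-byte char #1 = F0 9F 9A 83.
Offset 4: leading byte 0xDA = 11011010 → 2-byte char #2 = DA 92.
Offset 6: leading byte 0xE0 = 11100000 → 3-byte char #3 = E0 A4 99.
Offset 9: leading byte 0xE3 = 11100011 → 3-byte char #4 = E3 81 A9.
Leading byte 0xE3 = 11100011 matches 1110xxxx → 3-byte sequence.
Byte 1: 0xE3 = 11100011, payload 0011 (4 bits).
Byte 2: 0x81 = 10000001 (10xxxxxx ✓), payload 000001.
Byte 3: 0xA9 = 10101001 (10xxxxxx ✓), payload 101001.
Concatenate: 0011000001101001 = 0x3069 (16 bits → U+3069).

U+3069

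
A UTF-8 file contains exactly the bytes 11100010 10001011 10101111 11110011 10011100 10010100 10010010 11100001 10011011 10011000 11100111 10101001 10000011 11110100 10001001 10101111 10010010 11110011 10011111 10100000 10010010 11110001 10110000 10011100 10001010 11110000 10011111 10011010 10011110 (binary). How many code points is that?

8

Byte at offset 0: 0xE2 = 11100010 → 3-byte char (#1). Advance 3.
Byte at offset 3: 0xF3 = 11110011 → 4-byte char (#2). Advance 4.
Byte at offset 7: 0xE1 = 11100001 → 3-byte char (#3). Advance 3.
Byte at offset 10: 0xE7 = 11100111 → 3-byte char (#4). Advance 3.
Byte at offset 13: 0xF4 = 11110100 → 4-byte char (#5). Advance 4.
Byte at offset 17: 0xF3 = 11110011 → 4-byte char (#6). Advance 4.
Byte at offset 21: 0xF1 = 11110001 → 4-byte char (#7). Advance 4.
Byte at offset 25: 0xF0 = 11110000 → 4-byte char (#8). Advance 4.
Reached end at offset 29 after 8 code points.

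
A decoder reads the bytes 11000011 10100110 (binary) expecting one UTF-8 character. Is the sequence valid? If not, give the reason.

Leading byte 0xC3 = 11000011 → 2-byte form.
Continuation bytes 0xA6=10100110 all match 10xxxxxx.
Decoded value 0xE6 is ≥ 0x80 (shortest form) and not a surrogate.

valid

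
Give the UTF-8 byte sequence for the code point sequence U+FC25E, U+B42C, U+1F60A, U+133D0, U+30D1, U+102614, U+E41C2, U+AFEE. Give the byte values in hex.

U+FC25E: 4-byte form → F3 BC 89 9E.
U+B42C: 3-byte form → EB 90 AC.
U+1F60A: 4-byte form → F0 9F 98 8A.
U+133D0: 4-byte form → F0 93 8F 90.
U+30D1: 3-byte form → E3 83 91.
U+102614: 4-byte form → F4 82 98 94.
U+E41C2: 4-byte form → F3 A4 87 82.
U+AFEE: 3-byte form → EA BF AE.
Concatenated (29 bytes): F3 BC 89 9E EB 90 AC F0 9F 98 8A F0 93 8F 90 E3 83 91 F4 82 98 94 F3 A4 87 82 EA BF AE.

F3 BC 89 9E EB 90 AC F0 9F 98 8A F0 93 8F 90 E3 83 91 F4 82 98 94 F3 A4 87 82 EA BF AE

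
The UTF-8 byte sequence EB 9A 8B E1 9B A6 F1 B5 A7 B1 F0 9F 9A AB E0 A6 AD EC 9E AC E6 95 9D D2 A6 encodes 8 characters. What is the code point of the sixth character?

U+C7AC

Offset 0: leading byte 0xEB = 11101011 → 3-byte char #1 = EB 9A 8B.
Offset 3: leading byte 0xE1 = 11100001 → 3-byte char #2 = E1 9B A6.
Offset 6: leading byte 0xF1 = 11110001 → 4-byte char #3 = F1 B5 A7 B1.
Offset 10: leading byte 0xF0 = 11110000 → 4-byte char #4 = F0 9F 9A AB.
Offset 14: leading byte 0xE0 = 11100000 → 3-byte char #5 = E0 A6 AD.
Offset 17: leading byte 0xEC = 11101100 → 3-byte char #6 = EC 9E AC.
Leading byte 0xEC = 11101100 matches 1110xxxx → 3-byte sequence.
Byte 1: 0xEC = 11101100, payload 1100 (4 bits).
Byte 2: 0x9E = 10011110 (10xxxxxx ✓), payload 011110.
Byte 3: 0xAC = 10101100 (10xxxxxx ✓), payload 101100.
Concatenate: 1100011110101100 = 0xC7AC (16 bits → U+C7AC).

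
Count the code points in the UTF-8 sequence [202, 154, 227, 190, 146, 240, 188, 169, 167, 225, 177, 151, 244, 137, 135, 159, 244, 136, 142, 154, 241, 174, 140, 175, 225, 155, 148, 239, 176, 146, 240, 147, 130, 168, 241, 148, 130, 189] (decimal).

11

Byte at offset 0: 0xCA = 11001010 → 2-byte char (#1). Advance 2.
Byte at offset 2: 0xE3 = 11100011 → 3-byte char (#2). Advance 3.
Byte at offset 5: 0xF0 = 11110000 → 4-byte char (#3). Advance 4.
Byte at offset 9: 0xE1 = 11100001 → 3-byte char (#4). Advance 3.
Byte at offset 12: 0xF4 = 11110100 → 4-byte char (#5). Advance 4.
Byte at offset 16: 0xF4 = 11110100 → 4-byte char (#6). Advance 4.
Byte at offset 20: 0xF1 = 11110001 → 4-byte char (#7). Advance 4.
Byte at offset 24: 0xE1 = 11100001 → 3-byte char (#8). Advance 3.
Byte at offset 27: 0xEF = 11101111 → 3-byte char (#9). Advance 3.
Byte at offset 30: 0xF0 = 11110000 → 4-byte char (#10). Advance 4.
Byte at offset 34: 0xF1 = 11110001 → 4-byte char (#11). Advance 4.
Reached end at offset 38 after 11 code points.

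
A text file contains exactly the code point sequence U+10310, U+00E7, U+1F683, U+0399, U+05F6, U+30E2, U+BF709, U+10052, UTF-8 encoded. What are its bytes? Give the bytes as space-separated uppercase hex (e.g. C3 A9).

F0 90 8C 90 C3 A7 F0 9F 9A 83 CE 99 D7 B6 E3 83 A2 F2 BF 9C 89 F0 90 81 92

U+10310: 4-byte form → F0 90 8C 90.
U+00E7: 2-byte form → C3 A7.
U+1F683: 4-byte form → F0 9F 9A 83.
U+0399: 2-byte form → CE 99.
U+05F6: 2-byte form → D7 B6.
U+30E2: 3-byte form → E3 83 A2.
U+BF709: 4-byte form → F2 BF 9C 89.
U+10052: 4-byte form → F0 90 81 92.
Concatenated (25 bytes): F0 90 8C 90 C3 A7 F0 9F 9A 83 CE 99 D7 B6 E3 83 A2 F2 BF 9C 89 F0 90 81 92.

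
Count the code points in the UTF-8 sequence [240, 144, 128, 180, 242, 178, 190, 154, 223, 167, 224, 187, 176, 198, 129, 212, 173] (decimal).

Byte at offset 0: 0xF0 = 11110000 → 4-byte char (#1). Advance 4.
Byte at offset 4: 0xF2 = 11110010 → 4-byte char (#2). Advance 4.
Byte at offset 8: 0xDF = 11011111 → 2-byte char (#3). Advance 2.
Byte at offset 10: 0xE0 = 11100000 → 3-byte char (#4). Advance 3.
Byte at offset 13: 0xC6 = 11000110 → 2-byte char (#5). Advance 2.
Byte at offset 15: 0xD4 = 11010100 → 2-byte char (#6). Advance 2.
Reached end at offset 17 after 6 code points.

6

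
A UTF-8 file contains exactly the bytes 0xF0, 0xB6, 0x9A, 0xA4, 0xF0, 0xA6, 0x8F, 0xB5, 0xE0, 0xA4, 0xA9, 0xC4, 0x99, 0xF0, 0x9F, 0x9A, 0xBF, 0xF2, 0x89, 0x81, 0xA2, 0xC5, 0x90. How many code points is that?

7

Byte at offset 0: 0xF0 = 11110000 → 4-byte char (#1). Advance 4.
Byte at offset 4: 0xF0 = 11110000 → 4-byte char (#2). Advance 4.
Byte at offset 8: 0xE0 = 11100000 → 3-byte char (#3). Advance 3.
Byte at offset 11: 0xC4 = 11000100 → 2-byte char (#4). Advance 2.
Byte at offset 13: 0xF0 = 11110000 → 4-byte char (#5). Advance 4.
Byte at offset 17: 0xF2 = 11110010 → 4-byte char (#6). Advance 4.
Byte at offset 21: 0xC5 = 11000101 → 2-byte char (#7). Advance 2.
Reached end at offset 23 after 7 code points.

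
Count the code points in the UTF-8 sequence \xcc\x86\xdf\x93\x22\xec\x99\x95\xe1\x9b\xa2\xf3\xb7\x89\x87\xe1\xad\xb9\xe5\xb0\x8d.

Byte at offset 0: 0xCC = 11001100 → 2-byte char (#1). Advance 2.
Byte at offset 2: 0xDF = 11011111 → 2-byte char (#2). Advance 2.
Byte at offset 4: 0x22 = 00100010 → 1-byte char (#3). Advance 1.
Byte at offset 5: 0xEC = 11101100 → 3-byte char (#4). Advance 3.
Byte at offset 8: 0xE1 = 11100001 → 3-byte char (#5). Advance 3.
Byte at offset 11: 0xF3 = 11110011 → 4-byte char (#6). Advance 4.
Byte at offset 15: 0xE1 = 11100001 → 3-byte char (#7). Advance 3.
Byte at offset 18: 0xE5 = 11100101 → 3-byte char (#8). Advance 3.
Reached end at offset 21 after 8 code points.

8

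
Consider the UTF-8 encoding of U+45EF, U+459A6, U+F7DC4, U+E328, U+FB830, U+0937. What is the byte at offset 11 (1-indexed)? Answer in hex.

0x84

1-indexed offset 11 is 0-indexed offset 10.
U+45EF → 3-byte form E4 97 AF at offsets 0–2.
U+459A6 → 4-byte form F1 85 A6 A6 at offsets 3–6.
U+F7DC4 → 4-byte form F3 B7 B7 84 at offsets 7–10.
Offset 10 falls in char 3's range; it's byte 4 of F3 B7 B7 84 = 0x84.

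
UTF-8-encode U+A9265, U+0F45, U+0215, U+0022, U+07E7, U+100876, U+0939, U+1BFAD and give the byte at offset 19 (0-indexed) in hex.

0xF0

U+A9265 → 4-byte form F2 A9 89 A5 at offsets 0–3.
U+0F45 → 3-byte form E0 BD 85 at offsets 4–6.
U+0215 → 2-byte form C8 95 at offsets 7–8.
U+0022 → 1-byte form 22 at offsets 9–9.
U+07E7 → 2-byte form DF A7 at offsets 10–11.
U+100876 → 4-byte form F4 80 A1 B6 at offsets 12–15.
U+0939 → 3-byte form E0 A4 B9 at offsets 16–18.
U+1BFAD → 4-byte form F0 9B BE AD at offsets 19–22.
Offset 19 falls in char 8's range; it's byte 1 of F0 9B BE AD = 0xF0.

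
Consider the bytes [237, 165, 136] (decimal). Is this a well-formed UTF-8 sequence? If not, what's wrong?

Structurally a 3-byte sequence; payload = 0xD948.
But 0xD948 is in U+D800–U+DFFF, the surrogate range. Surrogates are not Unicode scalar values and are forbidden in UTF-8.

invalid (encodes a surrogate (U+D800–U+DFFF))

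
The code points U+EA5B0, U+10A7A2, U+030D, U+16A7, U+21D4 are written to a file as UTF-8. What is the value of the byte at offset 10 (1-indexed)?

0x8D

1-indexed offset 10 is 0-indexed offset 9.
U+EA5B0 → 4-byte form F3 AA 96 B0 at offsets 0–3.
U+10A7A2 → 4-byte form F4 8A 9E A2 at offsets 4–7.
U+030D → 2-byte form CC 8D at offsets 8–9.
Offset 9 falls in char 3's range; it's byte 2 of CC 8D = 0x8D.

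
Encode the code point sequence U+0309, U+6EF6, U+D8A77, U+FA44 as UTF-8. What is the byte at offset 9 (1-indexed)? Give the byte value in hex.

1-indexed offset 9 is 0-indexed offset 8.
U+0309 → 2-byte form CC 89 at offsets 0–1.
U+6EF6 → 3-byte form E6 BB B6 at offsets 2–4.
U+D8A77 → 4-byte form F3 98 A9 B7 at offsets 5–8.
Offset 8 falls in char 3's range; it's byte 4 of F3 98 A9 B7 = 0xB7.

0xB7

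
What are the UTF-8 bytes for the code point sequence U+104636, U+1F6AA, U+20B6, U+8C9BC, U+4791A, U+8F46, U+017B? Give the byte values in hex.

F4 84 98 B6 F0 9F 9A AA E2 82 B6 F2 8C A6 BC F1 87 A4 9A E8 BD 86 C5 BB

U+104636: 4-byte form → F4 84 98 B6.
U+1F6AA: 4-byte form → F0 9F 9A AA.
U+20B6: 3-byte form → E2 82 B6.
U+8C9BC: 4-byte form → F2 8C A6 BC.
U+4791A: 4-byte form → F1 87 A4 9A.
U+8F46: 3-byte form → E8 BD 86.
U+017B: 2-byte form → C5 BB.
Concatenated (24 bytes): F4 84 98 B6 F0 9F 9A AA E2 82 B6 F2 8C A6 BC F1 87 A4 9A E8 BD 86 C5 BB.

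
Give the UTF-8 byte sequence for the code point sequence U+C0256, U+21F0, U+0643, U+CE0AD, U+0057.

U+C0256: 4-byte form → F3 80 89 96.
U+21F0: 3-byte form → E2 87 B0.
U+0643: 2-byte form → D9 83.
U+CE0AD: 4-byte form → F3 8E 82 AD.
U+0057: 1-byte form → 57.
Concatenated (14 bytes): F3 80 89 96 E2 87 B0 D9 83 F3 8E 82 AD 57.

F3 80 89 96 E2 87 B0 D9 83 F3 8E 82 AD 57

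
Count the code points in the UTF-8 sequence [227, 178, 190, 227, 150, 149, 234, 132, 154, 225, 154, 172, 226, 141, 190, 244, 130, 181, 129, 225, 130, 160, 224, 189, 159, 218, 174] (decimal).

Byte at offset 0: 0xE3 = 11100011 → 3-byte char (#1). Advance 3.
Byte at offset 3: 0xE3 = 11100011 → 3-byte char (#2). Advance 3.
Byte at offset 6: 0xEA = 11101010 → 3-byte char (#3). Advance 3.
Byte at offset 9: 0xE1 = 11100001 → 3-byte char (#4). Advance 3.
Byte at offset 12: 0xE2 = 11100010 → 3-byte char (#5). Advance 3.
Byte at offset 15: 0xF4 = 11110100 → 4-byte char (#6). Advance 4.
Byte at offset 19: 0xE1 = 11100001 → 3-byte char (#7). Advance 3.
Byte at offset 22: 0xE0 = 11100000 → 3-byte char (#8). Advance 3.
Byte at offset 25: 0xDA = 11011010 → 2-byte char (#9). Advance 2.
Reached end at offset 27 after 9 code points.

9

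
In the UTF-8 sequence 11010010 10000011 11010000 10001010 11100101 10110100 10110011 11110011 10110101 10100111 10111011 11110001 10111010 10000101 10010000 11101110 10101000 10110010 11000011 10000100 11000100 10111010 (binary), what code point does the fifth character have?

U+7A150

Offset 0: leading byte 0xD2 = 11010010 → 2-byte char #1 = D2 83.
Offset 2: leading byte 0xD0 = 11010000 → 2-byte char #2 = D0 8A.
Offset 4: leading byte 0xE5 = 11100101 → 3-byte char #3 = E5 B4 B3.
Offset 7: leading byte 0xF3 = 11110011 → 4-byte char #4 = F3 B5 A7 BB.
Offset 11: leading byte 0xF1 = 11110001 → 4-byte char #5 = F1 BA 85 90.
Leading byte 0xF1 = 11110001 matches 11110xxx → 4-byte sequence.
Byte 1: 0xF1 = 11110001, payload 001 (3 bits).
Byte 2: 0xBA = 10111010 (10xxxxxx ✓), payload 111010.
Byte 3: 0x85 = 10000101 (10xxxxxx ✓), payload 000101.
Byte 4: 0x90 = 10010000 (10xxxxxx ✓), payload 010000.
Concatenate: 001111010000101010000 = 0x7A150 (21 bits → U+7A150).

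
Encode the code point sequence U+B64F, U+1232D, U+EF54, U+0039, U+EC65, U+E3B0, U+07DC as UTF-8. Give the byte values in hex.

EB 99 8F F0 92 8C AD EE BD 94 39 EE B1 A5 EE 8E B0 DF 9C

U+B64F: 3-byte form → EB 99 8F.
U+1232D: 4-byte form → F0 92 8C AD.
U+EF54: 3-byte form → EE BD 94.
U+0039: 1-byte form → 39.
U+EC65: 3-byte form → EE B1 A5.
U+E3B0: 3-byte form → EE 8E B0.
U+07DC: 2-byte form → DF 9C.
Concatenated (19 bytes): EB 99 8F F0 92 8C AD EE BD 94 39 EE B1 A5 EE 8E B0 DF 9C.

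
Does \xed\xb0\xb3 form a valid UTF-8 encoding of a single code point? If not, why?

invalid (encodes a surrogate (U+D800–U+DFFF))

Structurally a 3-byte sequence; payload = 0xDC33.
But 0xDC33 is in U+D800–U+DFFF, the surrogate range. Surrogates are not Unicode scalar values and are forbidden in UTF-8.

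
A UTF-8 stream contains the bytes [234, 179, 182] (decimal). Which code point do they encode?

Leading byte 0xEA = 11101010 matches 1110xxxx → 3-byte sequence.
Byte 1: 0xEA = 11101010, payload 1010 (4 bits).
Byte 2: 0xB3 = 10110011 (10xxxxxx ✓), payload 110011.
Byte 3: 0xB6 = 10110110 (10xxxxxx ✓), payload 110110.
Concatenate: 1010110011110110 = 0xACF6 (16 bits → U+ACF6).

U+ACF6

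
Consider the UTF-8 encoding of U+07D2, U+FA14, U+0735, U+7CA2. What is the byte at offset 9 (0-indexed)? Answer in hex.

0xA2

U+07D2 → 2-byte form DF 92 at offsets 0–1.
U+FA14 → 3-byte form EF A8 94 at offsets 2–4.
U+0735 → 2-byte form DC B5 at offsets 5–6.
U+7CA2 → 3-byte form E7 B2 A2 at offsets 7–9.
Offset 9 falls in char 4's range; it's byte 3 of E7 B2 A2 = 0xA2.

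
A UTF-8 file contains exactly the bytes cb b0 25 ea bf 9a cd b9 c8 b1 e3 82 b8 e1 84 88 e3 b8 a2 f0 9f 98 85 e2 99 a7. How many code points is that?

10

Byte at offset 0: 0xCB = 11001011 → 2-byte char (#1). Advance 2.
Byte at offset 2: 0x25 = 00100101 → 1-byte char (#2). Advance 1.
Byte at offset 3: 0xEA = 11101010 → 3-byte char (#3). Advance 3.
Byte at offset 6: 0xCD = 11001101 → 2-byte char (#4). Advance 2.
Byte at offset 8: 0xC8 = 11001000 → 2-byte char (#5). Advance 2.
Byte at offset 10: 0xE3 = 11100011 → 3-byte char (#6). Advance 3.
Byte at offset 13: 0xE1 = 11100001 → 3-byte char (#7). Advance 3.
Byte at offset 16: 0xE3 = 11100011 → 3-byte char (#8). Advance 3.
Byte at offset 19: 0xF0 = 11110000 → 4-byte char (#9). Advance 4.
Byte at offset 23: 0xE2 = 11100010 → 3-byte char (#10). Advance 3.
Reached end at offset 26 after 10 code points.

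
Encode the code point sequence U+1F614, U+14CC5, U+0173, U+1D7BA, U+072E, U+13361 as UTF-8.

U+1F614: 4-byte form → F0 9F 98 94.
U+14CC5: 4-byte form → F0 94 B3 85.
U+0173: 2-byte form → C5 B3.
U+1D7BA: 4-byte form → F0 9D 9E BA.
U+072E: 2-byte form → DC AE.
U+13361: 4-byte form → F0 93 8D A1.
Concatenated (20 bytes): F0 9F 98 94 F0 94 B3 85 C5 B3 F0 9D 9E BA DC AE F0 93 8D A1.

F0 9F 98 94 F0 94 B3 85 C5 B3 F0 9D 9E BA DC AE F0 93 8D A1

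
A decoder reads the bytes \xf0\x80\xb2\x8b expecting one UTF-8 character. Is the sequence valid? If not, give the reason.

Leading byte 0xF0 = 11110000 → 4-byte form.
Continuation bytes all match 10xxxxxx. Payload decodes to 0xC8B.
But 0xC8B < 0x10000, the minimum for a 4-byte sequence — this is an overlong encoding.

invalid (overlong encoding)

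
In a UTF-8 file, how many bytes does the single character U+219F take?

3

U+219F = 0x219F. UTF-8 uses 1 byte below 0x80, 2 below 0x800, 3 below 0x10000, 4 up to 0x10FFFF. 0x219F is in U+0800–U+FFFF → 3 bytes.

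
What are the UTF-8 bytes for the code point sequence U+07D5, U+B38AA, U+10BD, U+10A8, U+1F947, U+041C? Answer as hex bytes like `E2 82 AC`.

U+07D5: 2-byte form → DF 95.
U+B38AA: 4-byte form → F2 B3 A2 AA.
U+10BD: 3-byte form → E1 82 BD.
U+10A8: 3-byte form → E1 82 A8.
U+1F947: 4-byte form → F0 9F A5 87.
U+041C: 2-byte form → D0 9C.
Concatenated (18 bytes): DF 95 F2 B3 A2 AA E1 82 BD E1 82 A8 F0 9F A5 87 D0 9C.

DF 95 F2 B3 A2 AA E1 82 BD E1 82 A8 F0 9F A5 87 D0 9C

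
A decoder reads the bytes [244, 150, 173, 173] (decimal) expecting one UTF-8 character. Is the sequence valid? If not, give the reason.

Leading byte 0xF4 = 11110100 → 4-byte form.
Payload = 0x116B6D, which exceeds U+10FFFF, the maximum Unicode code point. (Leading bytes F5–FF, or F4 followed by ≥ 0x90, are invalid.)

invalid (encodes a value above U+10FFFF)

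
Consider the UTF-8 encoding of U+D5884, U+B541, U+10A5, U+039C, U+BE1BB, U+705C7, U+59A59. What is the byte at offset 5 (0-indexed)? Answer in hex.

U+D5884 → 4-byte form F3 95 A2 84 at offsets 0–3.
U+B541 → 3-byte form EB 95 81 at offsets 4–6.
Offset 5 falls in char 2's range; it's byte 2 of EB 95 81 = 0x95.

0x95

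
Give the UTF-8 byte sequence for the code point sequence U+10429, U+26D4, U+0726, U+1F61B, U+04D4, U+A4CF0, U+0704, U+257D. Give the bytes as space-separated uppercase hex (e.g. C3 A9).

F0 90 90 A9 E2 9B 94 DC A6 F0 9F 98 9B D3 94 F2 A4 B3 B0 DC 84 E2 95 BD

U+10429: 4-byte form → F0 90 90 A9.
U+26D4: 3-byte form → E2 9B 94.
U+0726: 2-byte form → DC A6.
U+1F61B: 4-byte form → F0 9F 98 9B.
U+04D4: 2-byte form → D3 94.
U+A4CF0: 4-byte form → F2 A4 B3 B0.
U+0704: 2-byte form → DC 84.
U+257D: 3-byte form → E2 95 BD.
Concatenated (24 bytes): F0 90 90 A9 E2 9B 94 DC A6 F0 9F 98 9B D3 94 F2 A4 B3 B0 DC 84 E2 95 BD.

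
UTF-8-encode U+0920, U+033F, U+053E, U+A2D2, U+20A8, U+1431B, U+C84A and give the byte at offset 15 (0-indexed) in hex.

0x8C

U+0920 → 3-byte form E0 A4 A0 at offsets 0–2.
U+033F → 2-byte form CC BF at offsets 3–4.
U+053E → 2-byte form D4 BE at offsets 5–6.
U+A2D2 → 3-byte form EA 8B 92 at offsets 7–9.
U+20A8 → 3-byte form E2 82 A8 at offsets 10–12.
U+1431B → 4-byte form F0 94 8C 9B at offsets 13–16.
Offset 15 falls in char 6's range; it's byte 3 of F0 94 8C 9B = 0x8C.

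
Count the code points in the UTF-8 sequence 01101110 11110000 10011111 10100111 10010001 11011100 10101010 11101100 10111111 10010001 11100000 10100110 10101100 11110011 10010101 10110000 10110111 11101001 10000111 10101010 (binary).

Byte at offset 0: 0x6E = 01101110 → 1-byte char (#1). Advance 1.
Byte at offset 1: 0xF0 = 11110000 → 4-byte char (#2). Advance 4.
Byte at offset 5: 0xDC = 11011100 → 2-byte char (#3). Advance 2.
Byte at offset 7: 0xEC = 11101100 → 3-byte char (#4). Advance 3.
Byte at offset 10: 0xE0 = 11100000 → 3-byte char (#5). Advance 3.
Byte at offset 13: 0xF3 = 11110011 → 4-byte char (#6). Advance 4.
Byte at offset 17: 0xE9 = 11101001 → 3-byte char (#7). Advance 3.
Reached end at offset 20 after 7 code points.

7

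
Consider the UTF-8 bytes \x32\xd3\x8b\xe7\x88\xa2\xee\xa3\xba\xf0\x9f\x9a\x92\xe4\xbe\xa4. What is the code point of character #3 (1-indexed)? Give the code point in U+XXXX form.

Offset 0: leading byte 0x32 = 00110010 → 1-byte char #1 = 32.
Offset 1: leading byte 0xD3 = 11010011 → 2-byte char #2 = D3 8B.
Offset 3: leading byte 0xE7 = 11100111 → 3-byte char #3 = E7 88 A2.
Leading byte 0xE7 = 11100111 matches 1110xxxx → 3-byte sequence.
Byte 1: 0xE7 = 11100111, payload 0111 (4 bits).
Byte 2: 0x88 = 10001000 (10xxxxxx ✓), payload 001000.
Byte 3: 0xA2 = 10100010 (10xxxxxx ✓), payload 100010.
Concatenate: 0111001000100010 = 0x7222 (16 bits → U+7222).

U+7222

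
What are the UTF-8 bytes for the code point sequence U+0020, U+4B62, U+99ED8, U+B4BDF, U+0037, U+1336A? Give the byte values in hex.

U+0020: 1-byte form → 20.
U+4B62: 3-byte form → E4 AD A2.
U+99ED8: 4-byte form → F2 99 BB 98.
U+B4BDF: 4-byte form → F2 B4 AF 9F.
U+0037: 1-byte form → 37.
U+1336A: 4-byte form → F0 93 8D AA.
Concatenated (17 bytes): 20 E4 AD A2 F2 99 BB 98 F2 B4 AF 9F 37 F0 93 8D AA.

20 E4 AD A2 F2 99 BB 98 F2 B4 AF 9F 37 F0 93 8D AA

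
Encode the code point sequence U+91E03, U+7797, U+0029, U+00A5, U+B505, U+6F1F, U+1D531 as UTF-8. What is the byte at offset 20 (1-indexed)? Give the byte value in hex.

0xB1

1-indexed offset 20 is 0-indexed offset 19.
U+91E03 → 4-byte form F2 91 B8 83 at offsets 0–3.
U+7797 → 3-byte form E7 9E 97 at offsets 4–6.
U+0029 → 1-byte form 29 at offsets 7–7.
U+00A5 → 2-byte form C2 A5 at offsets 8–9.
U+B505 → 3-byte form EB 94 85 at offsets 10–12.
U+6F1F → 3-byte form E6 BC 9F at offsets 13–15.
U+1D531 → 4-byte form F0 9D 94 B1 at offsets 16–19.
Offset 19 falls in char 7's range; it's byte 4 of F0 9D 94 B1 = 0xB1.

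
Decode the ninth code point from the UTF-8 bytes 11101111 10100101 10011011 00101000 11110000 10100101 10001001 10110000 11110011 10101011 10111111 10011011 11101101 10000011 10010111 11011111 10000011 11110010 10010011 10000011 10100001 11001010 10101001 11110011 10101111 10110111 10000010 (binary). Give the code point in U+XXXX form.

U+EFDC2

Offset 0: leading byte 0xEF = 11101111 → 3-byte char #1 = EF A5 9B.
Offset 3: leading byte 0x28 = 00101000 → 1-byte char #2 = 28.
Offset 4: leading byte 0xF0 = 11110000 → 4-byte char #3 = F0 A5 89 B0.
Offset 8: leading byte 0xF3 = 11110011 → 4-byte char #4 = F3 AB BF 9B.
Offset 12: leading byte 0xED = 11101101 → 3-byte char #5 = ED 83 97.
Offset 15: leading byte 0xDF = 11011111 → 2-byte char #6 = DF 83.
Offset 17: leading byte 0xF2 = 11110010 → 4-byte char #7 = F2 93 83 A1.
Offset 21: leading byte 0xCA = 11001010 → 2-byte char #8 = CA A9.
Offset 23: leading byte 0xF3 = 11110011 → 4-byte char #9 = F3 AF B7 82.
Leading byte 0xF3 = 11110011 matches 11110xxx → 4-byte sequence.
Byte 1: 0xF3 = 11110011, payload 011 (3 bits).
Byte 2: 0xAF = 10101111 (10xxxxxx ✓), payload 101111.
Byte 3: 0xB7 = 10110111 (10xxxxxx ✓), payload 110111.
Byte 4: 0x82 = 10000010 (10xxxxxx ✓), payload 000010.
Concatenate: 011101111110111000010 = 0xEFDC2 (21 bits → U+EFDC2).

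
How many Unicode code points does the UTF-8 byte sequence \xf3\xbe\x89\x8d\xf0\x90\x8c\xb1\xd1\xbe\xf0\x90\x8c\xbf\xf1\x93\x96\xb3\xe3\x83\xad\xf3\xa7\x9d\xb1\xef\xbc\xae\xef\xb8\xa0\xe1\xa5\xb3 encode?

10

Byte at offset 0: 0xF3 = 11110011 → 4-byte char (#1). Advance 4.
Byte at offset 4: 0xF0 = 11110000 → 4-byte char (#2). Advance 4.
Byte at offset 8: 0xD1 = 11010001 → 2-byte char (#3). Advance 2.
Byte at offset 10: 0xF0 = 11110000 → 4-byte char (#4). Advance 4.
Byte at offset 14: 0xF1 = 11110001 → 4-byte char (#5). Advance 4.
Byte at offset 18: 0xE3 = 11100011 → 3-byte char (#6). Advance 3.
Byte at offset 21: 0xF3 = 11110011 → 4-byte char (#7). Advance 4.
Byte at offset 25: 0xEF = 11101111 → 3-byte char (#8). Advance 3.
Byte at offset 28: 0xEF = 11101111 → 3-byte char (#9). Advance 3.
Byte at offset 31: 0xE1 = 11100001 → 3-byte char (#10). Advance 3.
Reached end at offset 34 after 10 code points.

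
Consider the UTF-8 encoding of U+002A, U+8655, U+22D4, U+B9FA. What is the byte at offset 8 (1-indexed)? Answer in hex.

1-indexed offset 8 is 0-indexed offset 7.
U+002A → 1-byte form 2A at offsets 0–0.
U+8655 → 3-byte form E8 99 95 at offsets 1–3.
U+22D4 → 3-byte form E2 8B 94 at offsets 4–6.
U+B9FA → 3-byte form EB A7 BA at offsets 7–9.
Offset 7 falls in char 4's range; it's byte 1 of EB A7 BA = 0xEB.

0xEB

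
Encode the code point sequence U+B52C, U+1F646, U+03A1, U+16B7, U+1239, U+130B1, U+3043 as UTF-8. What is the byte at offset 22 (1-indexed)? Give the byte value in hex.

0x83

1-indexed offset 22 is 0-indexed offset 21.
U+B52C → 3-byte form EB 94 AC at offsets 0–2.
U+1F646 → 4-byte form F0 9F 99 86 at offsets 3–6.
U+03A1 → 2-byte form CE A1 at offsets 7–8.
U+16B7 → 3-byte form E1 9A B7 at offsets 9–11.
U+1239 → 3-byte form E1 88 B9 at offsets 12–14.
U+130B1 → 4-byte form F0 93 82 B1 at offsets 15–18.
U+3043 → 3-byte form E3 81 83 at offsets 19–21.
Offset 21 falls in char 7's range; it's byte 3 of E3 81 83 = 0x83.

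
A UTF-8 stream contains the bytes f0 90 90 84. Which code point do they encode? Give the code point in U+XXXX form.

U+10404

Leading byte 0xF0 = 11110000 matches 11110xxx → 4-byte sequence.
Byte 1: 0xF0 = 11110000, payload 000 (3 bits).
Byte 2: 0x90 = 10010000 (10xxxxxx ✓), payload 010000.
Byte 3: 0x90 = 10010000 (10xxxxxx ✓), payload 010000.
Byte 4: 0x84 = 10000100 (10xxxxxx ✓), payload 000100.
Concatenate: 000010000010000000100 = 0x10404 (21 bits → U+10404).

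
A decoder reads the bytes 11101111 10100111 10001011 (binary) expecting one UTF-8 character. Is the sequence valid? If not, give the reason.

valid

Leading byte 0xEF = 11101111 → 3-byte form.
Continuation bytes 0xA7=10100111, 0x8B=10001011 all match 10xxxxxx.
Decoded value 0xF9CB is ≥ 0x800 (shortest form) and not a surrogate.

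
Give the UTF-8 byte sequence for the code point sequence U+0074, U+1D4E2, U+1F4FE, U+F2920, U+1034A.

74 F0 9D 93 A2 F0 9F 93 BE F3 B2 A4 A0 F0 90 8D 8A

U+0074: 1-byte form → 74.
U+1D4E2: 4-byte form → F0 9D 93 A2.
U+1F4FE: 4-byte form → F0 9F 93 BE.
U+F2920: 4-byte form → F3 B2 A4 A0.
U+1034A: 4-byte form → F0 90 8D 8A.
Concatenated (17 bytes): 74 F0 9D 93 A2 F0 9F 93 BE F3 B2 A4 A0 F0 90 8D 8A.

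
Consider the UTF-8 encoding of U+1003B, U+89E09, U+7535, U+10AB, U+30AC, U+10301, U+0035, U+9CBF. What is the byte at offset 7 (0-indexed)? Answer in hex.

U+1003B → 4-byte form F0 90 80 BB at offsets 0–3.
U+89E09 → 4-byte form F2 89 B8 89 at offsets 4–7.
Offset 7 falls in char 2's range; it's byte 4 of F2 89 B8 89 = 0x89.

0x89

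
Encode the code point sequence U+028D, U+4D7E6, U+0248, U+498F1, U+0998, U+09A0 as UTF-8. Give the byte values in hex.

CA 8D F1 8D 9F A6 C9 88 F1 89 A3 B1 E0 A6 98 E0 A6 A0

U+028D: 2-byte form → CA 8D.
U+4D7E6: 4-byte form → F1 8D 9F A6.
U+0248: 2-byte form → C9 88.
U+498F1: 4-byte form → F1 89 A3 B1.
U+0998: 3-byte form → E0 A6 98.
U+09A0: 3-byte form → E0 A6 A0.
Concatenated (18 bytes): CA 8D F1 8D 9F A6 C9 88 F1 89 A3 B1 E0 A6 98 E0 A6 A0.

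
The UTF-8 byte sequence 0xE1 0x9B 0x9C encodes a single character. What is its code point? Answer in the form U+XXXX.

U+16DC

Leading byte 0xE1 = 11100001 matches 1110xxxx → 3-byte sequence.
Byte 1: 0xE1 = 11100001, payload 0001 (4 bits).
Byte 2: 0x9B = 10011011 (10xxxxxx ✓), payload 011011.
Byte 3: 0x9C = 10011100 (10xxxxxx ✓), payload 011100.
Concatenate: 0001011011011100 = 0x16DC (16 bits → U+16DC).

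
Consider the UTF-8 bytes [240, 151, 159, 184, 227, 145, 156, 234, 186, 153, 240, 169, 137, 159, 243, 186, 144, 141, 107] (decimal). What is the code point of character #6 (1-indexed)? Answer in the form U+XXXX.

Offset 0: leading byte 0xF0 = 11110000 → 4-byte char #1 = F0 97 9F B8.
Offset 4: leading byte 0xE3 = 11100011 → 3-byte char #2 = E3 91 9C.
Offset 7: leading byte 0xEA = 11101010 → 3-byte char #3 = EA BA 99.
Offset 10: leading byte 0xF0 = 11110000 → 4-byte char #4 = F0 A9 89 9F.
Offset 14: leading byte 0xF3 = 11110011 → 4-byte char #5 = F3 BA 90 8D.
Offset 18: leading byte 0x6B = 01101011 → 1-byte char #6 = 6B.
Leading byte 0x6B = 01101011 matches 0xxxxxxx → 1-byte sequence.
Byte 1: 0x6B = 01101011, payload 1101011 (7 bits).
Concatenate: 1101011 = 0x6B (7 bits → U+006B).

U+006B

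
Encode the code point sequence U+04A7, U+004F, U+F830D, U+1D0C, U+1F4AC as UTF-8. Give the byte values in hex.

D2 A7 4F F3 B8 8C 8D E1 B4 8C F0 9F 92 AC

U+04A7: 2-byte form → D2 A7.
U+004F: 1-byte form → 4F.
U+F830D: 4-byte form → F3 B8 8C 8D.
U+1D0C: 3-byte form → E1 B4 8C.
U+1F4AC: 4-byte form → F0 9F 92 AC.
Concatenated (14 bytes): D2 A7 4F F3 B8 8C 8D E1 B4 8C F0 9F 92 AC.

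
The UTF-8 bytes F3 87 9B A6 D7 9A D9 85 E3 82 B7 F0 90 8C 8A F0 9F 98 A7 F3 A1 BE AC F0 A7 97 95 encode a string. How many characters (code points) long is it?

8

Byte at offset 0: 0xF3 = 11110011 → 4-byte char (#1). Advance 4.
Byte at offset 4: 0xD7 = 11010111 → 2-byte char (#2). Advance 2.
Byte at offset 6: 0xD9 = 11011001 → 2-byte char (#3). Advance 2.
Byte at offset 8: 0xE3 = 11100011 → 3-byte char (#4). Advance 3.
Byte at offset 11: 0xF0 = 11110000 → 4-byte char (#5). Advance 4.
Byte at offset 15: 0xF0 = 11110000 → 4-byte char (#6). Advance 4.
Byte at offset 19: 0xF3 = 11110011 → 4-byte char (#7). Advance 4.
Byte at offset 23: 0xF0 = 11110000 → 4-byte char (#8). Advance 4.
Reached end at offset 27 after 8 code points.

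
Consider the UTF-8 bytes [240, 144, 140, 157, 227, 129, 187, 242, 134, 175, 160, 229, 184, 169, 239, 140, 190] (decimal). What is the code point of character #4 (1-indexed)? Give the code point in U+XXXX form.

U+5E29

Offset 0: leading byte 0xF0 = 11110000 → 4-byte char #1 = F0 90 8C 9D.
Offset 4: leading byte 0xE3 = 11100011 → 3-byte char #2 = E3 81 BB.
Offset 7: leading byte 0xF2 = 11110010 → 4-byte char #3 = F2 86 AF A0.
Offset 11: leading byte 0xE5 = 11100101 → 3-byte char #4 = E5 B8 A9.
Leading byte 0xE5 = 11100101 matches 1110xxxx → 3-byte sequence.
Byte 1: 0xE5 = 11100101, payload 0101 (4 bits).
Byte 2: 0xB8 = 10111000 (10xxxxxx ✓), payload 111000.
Byte 3: 0xA9 = 10101001 (10xxxxxx ✓), payload 101001.
Concatenate: 0101111000101001 = 0x5E29 (16 bits → U+5E29).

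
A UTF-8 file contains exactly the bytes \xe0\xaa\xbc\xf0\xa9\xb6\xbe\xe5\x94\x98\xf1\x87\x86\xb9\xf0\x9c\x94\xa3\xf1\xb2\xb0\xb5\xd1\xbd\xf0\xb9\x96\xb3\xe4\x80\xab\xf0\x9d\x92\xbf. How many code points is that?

10

Byte at offset 0: 0xE0 = 11100000 → 3-byte char (#1). Advance 3.
Byte at offset 3: 0xF0 = 11110000 → 4-byte char (#2). Advance 4.
Byte at offset 7: 0xE5 = 11100101 → 3-byte char (#3). Advance 3.
Byte at offset 10: 0xF1 = 11110001 → 4-byte char (#4). Advance 4.
Byte at offset 14: 0xF0 = 11110000 → 4-byte char (#5). Advance 4.
Byte at offset 18: 0xF1 = 11110001 → 4-byte char (#6). Advance 4.
Byte at offset 22: 0xD1 = 11010001 → 2-byte char (#7). Advance 2.
Byte at offset 24: 0xF0 = 11110000 → 4-byte char (#8). Advance 4.
Byte at offset 28: 0xE4 = 11100100 → 3-byte char (#9). Advance 3.
Byte at offset 31: 0xF0 = 11110000 → 4-byte char (#10). Advance 4.
Reached end at offset 35 after 10 code points.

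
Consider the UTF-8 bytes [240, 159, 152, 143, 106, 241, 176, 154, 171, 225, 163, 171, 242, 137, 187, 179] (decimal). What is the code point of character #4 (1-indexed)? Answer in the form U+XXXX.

Offset 0: leading byte 0xF0 = 11110000 → 4-byte char #1 = F0 9F 98 8F.
Offset 4: leading byte 0x6A = 01101010 → 1-byte char #2 = 6A.
Offset 5: leading byte 0xF1 = 11110001 → 4-byte char #3 = F1 B0 9A AB.
Offset 9: leading byte 0xE1 = 11100001 → 3-byte char #4 = E1 A3 AB.
Leading byte 0xE1 = 11100001 matches 1110xxxx → 3-byte sequence.
Byte 1: 0xE1 = 11100001, payload 0001 (4 bits).
Byte 2: 0xA3 = 10100011 (10xxxxxx ✓), payload 100011.
Byte 3: 0xAB = 10101011 (10xxxxxx ✓), payload 101011.
Concatenate: 0001100011101011 = 0x18EB (16 bits → U+18EB).

U+18EB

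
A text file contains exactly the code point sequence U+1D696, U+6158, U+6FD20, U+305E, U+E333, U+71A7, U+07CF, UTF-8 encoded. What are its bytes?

F0 9D 9A 96 E6 85 98 F1 AF B4 A0 E3 81 9E EE 8C B3 E7 86 A7 DF 8F

U+1D696: 4-byte form → F0 9D 9A 96.
U+6158: 3-byte form → E6 85 98.
U+6FD20: 4-byte form → F1 AF B4 A0.
U+305E: 3-byte form → E3 81 9E.
U+E333: 3-byte form → EE 8C B3.
U+71A7: 3-byte form → E7 86 A7.
U+07CF: 2-byte form → DF 8F.
Concatenated (22 bytes): F0 9D 9A 96 E6 85 98 F1 AF B4 A0 E3 81 9E EE 8C B3 E7 86 A7 DF 8F.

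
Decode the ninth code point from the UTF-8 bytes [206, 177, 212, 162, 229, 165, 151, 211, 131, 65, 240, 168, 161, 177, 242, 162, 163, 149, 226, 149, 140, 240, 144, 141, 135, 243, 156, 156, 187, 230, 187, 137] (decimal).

Offset 0: leading byte 0xCE = 11001110 → 2-byte char #1 = CE B1.
Offset 2: leading byte 0xD4 = 11010100 → 2-byte char #2 = D4 A2.
Offset 4: leading byte 0xE5 = 11100101 → 3-byte char #3 = E5 A5 97.
Offset 7: leading byte 0xD3 = 11010011 → 2-byte char #4 = D3 83.
Offset 9: leading byte 0x41 = 01000001 → 1-byte char #5 = 41.
Offset 10: leading byte 0xF0 = 11110000 → 4-byte char #6 = F0 A8 A1 B1.
Offset 14: leading byte 0xF2 = 11110010 → 4-byte char #7 = F2 A2 A3 95.
Offset 18: leading byte 0xE2 = 11100010 → 3-byte char #8 = E2 95 8C.
Offset 21: leading byte 0xF0 = 11110000 → 4-byte char #9 = F0 90 8D 87.
Leading byte 0xF0 = 11110000 matches 11110xxx → 4-byte sequence.
Byte 1: 0xF0 = 11110000, payload 000 (3 bits).
Byte 2: 0x90 = 10010000 (10xxxxxx ✓), payload 010000.
Byte 3: 0x8D = 10001101 (10xxxxxx ✓), payload 001101.
Byte 4: 0x87 = 10000111 (10xxxxxx ✓), payload 000111.
Concatenate: 000010000001101000111 = 0x10347 (21 bits → U+10347).

U+10347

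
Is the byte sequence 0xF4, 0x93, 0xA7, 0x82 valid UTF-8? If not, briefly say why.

invalid (encodes a value above U+10FFFF)

Leading byte 0xF4 = 11110100 → 4-byte form.
Payload = 0x1139C2, which exceeds U+10FFFF, the maximum Unicode code point. (Leading bytes F5–FF, or F4 followed by ≥ 0x90, are invalid.)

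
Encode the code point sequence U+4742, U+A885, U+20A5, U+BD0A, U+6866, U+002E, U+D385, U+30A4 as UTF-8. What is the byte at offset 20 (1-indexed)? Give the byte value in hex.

1-indexed offset 20 is 0-indexed offset 19.
U+4742 → 3-byte form E4 9D 82 at offsets 0–2.
U+A885 → 3-byte form EA A2 85 at offsets 3–5.
U+20A5 → 3-byte form E2 82 A5 at offsets 6–8.
U+BD0A → 3-byte form EB B4 8A at offsets 9–11.
U+6866 → 3-byte form E6 A1 A6 at offsets 12–14.
U+002E → 1-byte form 2E at offsets 15–15.
U+D385 → 3-byte form ED 8E 85 at offsets 16–18.
U+30A4 → 3-byte form E3 82 A4 at offsets 19–21.
Offset 19 falls in char 8's range; it's byte 1 of E3 82 A4 = 0xE3.

0xE3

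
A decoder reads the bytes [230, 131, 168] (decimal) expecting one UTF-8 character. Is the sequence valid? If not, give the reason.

Leading byte 0xE6 = 11100110 → 3-byte form.
Continuation bytes 0x83=10000011, 0xA8=10101000 all match 10xxxxxx.
Decoded value 0x60E8 is ≥ 0x800 (shortest form) and not a surrogate.

valid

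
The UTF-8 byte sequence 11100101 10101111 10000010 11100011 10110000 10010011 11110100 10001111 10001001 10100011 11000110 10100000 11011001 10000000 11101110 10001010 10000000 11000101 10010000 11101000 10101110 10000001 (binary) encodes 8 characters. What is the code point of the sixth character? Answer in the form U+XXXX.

U+E280

Offset 0: leading byte 0xE5 = 11100101 → 3-byte char #1 = E5 AF 82.
Offset 3: leading byte 0xE3 = 11100011 → 3-byte char #2 = E3 B0 93.
Offset 6: leading byte 0xF4 = 11110100 → 4-byte char #3 = F4 8F 89 A3.
Offset 10: leading byte 0xC6 = 11000110 → 2-byte char #4 = C6 A0.
Offset 12: leading byte 0xD9 = 11011001 → 2-byte char #5 = D9 80.
Offset 14: leading byte 0xEE = 11101110 → 3-byte char #6 = EE 8A 80.
Leading byte 0xEE = 11101110 matches 1110xxxx → 3-byte sequence.
Byte 1: 0xEE = 11101110, payload 1110 (4 bits).
Byte 2: 0x8A = 10001010 (10xxxxxx ✓), payload 001010.
Byte 3: 0x80 = 10000000 (10xxxxxx ✓), payload 000000.
Concatenate: 1110001010000000 = 0xE280 (16 bits → U+E280).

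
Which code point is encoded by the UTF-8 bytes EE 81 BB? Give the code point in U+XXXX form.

U+E07B

Leading byte 0xEE = 11101110 matches 1110xxxx → 3-byte sequence.
Byte 1: 0xEE = 11101110, payload 1110 (4 bits).
Byte 2: 0x81 = 10000001 (10xxxxxx ✓), payload 000001.
Byte 3: 0xBB = 10111011 (10xxxxxx ✓), payload 111011.
Concatenate: 1110000001111011 = 0xE07B (16 bits → U+E07B).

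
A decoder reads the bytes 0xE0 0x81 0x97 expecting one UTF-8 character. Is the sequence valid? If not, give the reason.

invalid (overlong encoding)

Leading byte 0xE0 = 11100000 → 3-byte form.
Continuation bytes all match 10xxxxxx. Payload decodes to 0x57.
But 0x57 < 0x800, the minimum for a 3-byte sequence — this is an overlong encoding.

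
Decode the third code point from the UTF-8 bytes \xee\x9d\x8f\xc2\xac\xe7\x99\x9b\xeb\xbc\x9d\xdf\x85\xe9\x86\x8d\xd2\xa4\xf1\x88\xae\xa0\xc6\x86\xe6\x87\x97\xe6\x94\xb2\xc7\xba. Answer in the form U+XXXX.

U+765B

Offset 0: leading byte 0xEE = 11101110 → 3-byte char #1 = EE 9D 8F.
Offset 3: leading byte 0xC2 = 11000010 → 2-byte char #2 = C2 AC.
Offset 5: leading byte 0xE7 = 11100111 → 3-byte char #3 = E7 99 9B.
Leading byte 0xE7 = 11100111 matches 1110xxxx → 3-byte sequence.
Byte 1: 0xE7 = 11100111, payload 0111 (4 bits).
Byte 2: 0x99 = 10011001 (10xxxxxx ✓), payload 011001.
Byte 3: 0x9B = 10011011 (10xxxxxx ✓), payload 011011.
Concatenate: 0111011001011011 = 0x765B (16 bits → U+765B).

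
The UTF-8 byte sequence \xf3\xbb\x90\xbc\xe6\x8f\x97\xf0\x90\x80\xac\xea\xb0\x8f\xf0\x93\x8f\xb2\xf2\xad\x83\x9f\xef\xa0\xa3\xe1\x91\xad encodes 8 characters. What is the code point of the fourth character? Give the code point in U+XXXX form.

Offset 0: leading byte 0xF3 = 11110011 → 4-byte char #1 = F3 BB 90 BC.
Offset 4: leading byte 0xE6 = 11100110 → 3-byte char #2 = E6 8F 97.
Offset 7: leading byte 0xF0 = 11110000 → 4-byte char #3 = F0 90 80 AC.
Offset 11: leading byte 0xEA = 11101010 → 3-byte char #4 = EA B0 8F.
Leading byte 0xEA = 11101010 matches 1110xxxx → 3-byte sequence.
Byte 1: 0xEA = 11101010, payload 1010 (4 bits).
Byte 2: 0xB0 = 10110000 (10xxxxxx ✓), payload 110000.
Byte 3: 0x8F = 10001111 (10xxxxxx ✓), payload 001111.
Concatenate: 1010110000001111 = 0xAC0F (16 bits → U+AC0F).

U+AC0F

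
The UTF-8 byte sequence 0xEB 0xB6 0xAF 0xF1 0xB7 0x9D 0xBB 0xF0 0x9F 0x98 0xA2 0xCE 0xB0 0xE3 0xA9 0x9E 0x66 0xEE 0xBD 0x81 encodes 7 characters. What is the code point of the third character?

Offset 0: leading byte 0xEB = 11101011 → 3-byte char #1 = EB B6 AF.
Offset 3: leading byte 0xF1 = 11110001 → 4-byte char #2 = F1 B7 9D BB.
Offset 7: leading byte 0xF0 = 11110000 → 4-byte char #3 = F0 9F 98 A2.
Leading byte 0xF0 = 11110000 matches 11110xxx → 4-byte sequence.
Byte 1: 0xF0 = 11110000, payload 000 (3 bits).
Byte 2: 0x9F = 10011111 (10xxxxxx ✓), payload 011111.
Byte 3: 0x98 = 10011000 (10xxxxxx ✓), payload 011000.
Byte 4: 0xA2 = 10100010 (10xxxxxx ✓), payload 100010.
Concatenate: 000011111011000100010 = 0x1F622 (21 bits → U+1F622).

U+1F622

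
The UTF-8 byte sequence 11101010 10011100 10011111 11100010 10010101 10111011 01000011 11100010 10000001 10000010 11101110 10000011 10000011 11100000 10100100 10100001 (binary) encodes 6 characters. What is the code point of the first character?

Offset 0: leading byte 0xEA = 11101010 → 3-byte char #1 = EA 9C 9F.
Leading byte 0xEA = 11101010 matches 1110xxxx → 3-byte sequence.
Byte 1: 0xEA = 11101010, payload 1010 (4 bits).
Byte 2: 0x9C = 10011100 (10xxxxxx ✓), payload 011100.
Byte 3: 0x9F = 10011111 (10xxxxxx ✓), payload 011111.
Concatenate: 1010011100011111 = 0xA71F (16 bits → U+A71F).

U+A71F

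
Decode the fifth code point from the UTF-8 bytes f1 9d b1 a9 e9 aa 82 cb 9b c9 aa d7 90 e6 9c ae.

Offset 0: leading byte 0xF1 = 11110001 → 4-byte char #1 = F1 9D B1 A9.
Offset 4: leading byte 0xE9 = 11101001 → 3-byte char #2 = E9 AA 82.
Offset 7: leading byte 0xCB = 11001011 → 2-byte char #3 = CB 9B.
Offset 9: leading byte 0xC9 = 11001001 → 2-byte char #4 = C9 AA.
Offset 11: leading byte 0xD7 = 11010111 → 2-byte char #5 = D7 90.
Leading byte 0xD7 = 11010111 matches 110xxxxx → 2-byte sequence.
Byte 1: 0xD7 = 11010111, payload 10111 (5 bits).
Byte 2: 0x90 = 10010000 (10xxxxxx ✓), payload 010000.
Concatenate: 10111010000 = 0x5D0 (11 bits → U+05D0).

U+05D0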